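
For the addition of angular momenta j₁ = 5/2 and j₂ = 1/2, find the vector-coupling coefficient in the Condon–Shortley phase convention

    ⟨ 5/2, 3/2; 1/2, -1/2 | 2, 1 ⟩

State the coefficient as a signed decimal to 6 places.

+√(2/3) = +0.816497

triangle: 1!*4!*0!/6! = 24/720
(j±m)!: 4!*1!*0!*1!*3!*1! = 144
prefactor² = (2J+1)*Δ*N² = 24
  k=0: +1/(0!*1!*1!*0!*3!*0!) = 1/6
Σ = 1/6  ⇒  CG² = 24*1/6² = 2/3
CG = +√(2/3) = +0.816497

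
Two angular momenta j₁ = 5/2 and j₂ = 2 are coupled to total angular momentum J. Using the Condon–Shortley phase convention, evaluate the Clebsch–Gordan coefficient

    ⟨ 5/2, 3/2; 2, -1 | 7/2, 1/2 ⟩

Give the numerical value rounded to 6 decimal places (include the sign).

triangle: 1!×4!×3!/9! = 144/362880
(j±m)!: 4!×1!×1!×3!×4!×3! = 20736
prefactor² = (2J+1)×Δ×N² = 2304/35
  k=0: +1/(0!×1!×1!×1!×3!×2!) = 1/12
  k=1: −1/(1!×0!×0!×0!×4!×3!) = -1/144
Σ = 11/144  ⇒  CG² = 2304/35×11/144² = 121/315
CG = +√(121/315) = +0.619780

+0.619780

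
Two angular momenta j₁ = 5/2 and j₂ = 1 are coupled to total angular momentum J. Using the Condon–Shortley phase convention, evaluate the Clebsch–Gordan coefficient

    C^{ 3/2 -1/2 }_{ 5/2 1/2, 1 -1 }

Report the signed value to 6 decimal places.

+√(1/5) ≈ +0.447214

triangle: 2!×3!×0!/6! = 12/720
(j±m)!: 3!×2!×0!×2!×1!×2! = 48
prefactor² = (2J+1)×Δ×N² = 16/5
  k=0: +1/(0!×2!×2!×0!×1!×0!) = 1/4
Σ = 1/4  ⇒  CG² = 16/5×1/4² = 1/5
CG = +√(1/5) = +0.447214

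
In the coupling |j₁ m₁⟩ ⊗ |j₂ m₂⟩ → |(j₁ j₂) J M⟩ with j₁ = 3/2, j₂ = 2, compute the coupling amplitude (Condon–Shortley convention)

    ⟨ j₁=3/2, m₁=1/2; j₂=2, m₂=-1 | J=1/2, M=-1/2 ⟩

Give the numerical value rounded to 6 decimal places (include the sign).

-0.547723  (= −√(3/10))

triangle: 3!*0!*1!/5! = 6/120
(j±m)!: 2!*1!*1!*3!*0!*1! = 12
prefactor² = (2J+1)*Δ*N² = 6/5
  k=1: −1/(1!*2!*0!*0!*0!*1!) = -1/2
Σ = -1/2  ⇒  CG² = 6/5*(-1/2)² = 3/10
CG = −√(3/10) = -0.547723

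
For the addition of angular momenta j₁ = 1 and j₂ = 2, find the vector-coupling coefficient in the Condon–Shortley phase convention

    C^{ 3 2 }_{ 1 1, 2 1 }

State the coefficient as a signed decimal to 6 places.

√[7·0!2!4!/7! · 2!0!3!1!5!1!] = √(96)
  +(−1)^0/∏(0,0,0,3,2,1)! = 1/12  (running 1/12)
⟨..|..⟩ = √(96)·(1/12) = +0.816497

+0.816497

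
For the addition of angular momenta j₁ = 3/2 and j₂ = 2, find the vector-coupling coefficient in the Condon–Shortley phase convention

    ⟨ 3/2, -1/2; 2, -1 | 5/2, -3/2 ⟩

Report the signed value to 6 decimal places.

+√(1/35) = +0.169031

√[6·1!2!3!/7! · 1!2!1!3!1!4!] = √(144/35)
  +(−1)^0/∏(0,1,2,1,0,2)! = 1/4  (running 1/4)
  +(−1)^1/∏(1,0,1,0,1,3)! = -1/6  (running 1/12)
⟨..|..⟩ = √(144/35)·(1/12) = +0.169031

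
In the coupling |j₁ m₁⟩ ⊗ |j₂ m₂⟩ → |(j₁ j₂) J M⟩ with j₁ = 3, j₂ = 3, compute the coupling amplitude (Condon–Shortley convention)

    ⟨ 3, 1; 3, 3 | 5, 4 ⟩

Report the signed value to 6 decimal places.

j₁+j₂−J=1  J+j₁−j₂=5  J−j₁+j₂=5  j₁+j₂+J+1=12
(j₁±m₁, j₂±m₂, J±M) = (4,2,6,0,9,1)
P² = 4147200
sum k=1..1:
  [1] −1/2880 = -1/2880
S = -1/2880
C² = P²·S² = 1/2 ; C = -0.707107

−√(1/2) ≈ -0.707107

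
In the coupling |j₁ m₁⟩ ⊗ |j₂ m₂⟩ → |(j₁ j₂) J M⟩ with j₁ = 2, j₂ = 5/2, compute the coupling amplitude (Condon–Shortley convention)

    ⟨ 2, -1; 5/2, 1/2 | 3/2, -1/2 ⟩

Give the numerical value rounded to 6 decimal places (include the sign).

triangle: 3!×1!×2!/7! = 12/5040
(j±m)!: 1!×3!×3!×2!×1!×2! = 144
prefactor² = (2J+1)×Δ×N² = 48/35
  k=2: +1/(2!×1!×1!×1!×0!×1!) = 1/2
  k=3: −1/(3!×0!×0!×0!×1!×2!) = -1/12
Σ = 5/12  ⇒  CG² = 48/35×5/12² = 5/21
CG = +√(5/21) = +0.487950

+√(5/21) ≈ +0.487950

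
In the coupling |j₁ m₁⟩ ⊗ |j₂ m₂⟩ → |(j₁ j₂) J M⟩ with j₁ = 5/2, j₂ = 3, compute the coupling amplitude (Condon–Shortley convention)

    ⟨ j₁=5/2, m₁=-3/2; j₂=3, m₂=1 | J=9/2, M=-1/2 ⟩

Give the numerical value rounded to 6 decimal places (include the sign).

-0.594588

triangle: 1!·4!·5!/11! = 2880/39916800
(j±m)!: 1!·4!·4!·2!·4!·5! = 3317760
prefactor² = (2J+1)·Δ·N² = 184320/77
  k=0: +1/(0!·1!·4!·4!·0!·1!) = 1/576
  k=1: −1/(1!·0!·3!·3!·1!·2!) = -1/72
Σ = -7/576  ⇒  CG² = 184320/77·(-7/576)² = 35/99
CG = −√(35/99) = -0.594588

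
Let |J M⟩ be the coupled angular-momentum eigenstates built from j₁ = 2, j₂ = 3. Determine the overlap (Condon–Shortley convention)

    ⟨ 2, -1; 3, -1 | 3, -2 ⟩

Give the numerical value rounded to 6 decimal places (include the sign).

triangle: 2!*2!*4!/9! = 96/362880
(j±m)!: 1!*3!*2!*4!*1!*5! = 34560
prefactor² = (2J+1)*Δ*N² = 64
  k=1: −1/(1!*1!*2!*1!*0!*3!) = -1/12
  k=2: +1/(2!*0!*1!*0!*1!*4!) = 1/48
Σ = -1/16  ⇒  CG² = 64*(-1/16)² = 1/4
CG = −√(1/4) = -0.500000

-0.500000  (= −√(1/4))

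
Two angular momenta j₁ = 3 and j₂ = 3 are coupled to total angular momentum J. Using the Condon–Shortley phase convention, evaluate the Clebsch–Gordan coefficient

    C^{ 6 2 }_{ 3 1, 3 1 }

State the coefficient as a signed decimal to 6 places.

+0.674200  (= +√(5/11))

j₁+j₂−J=0  J+j₁−j₂=6  J−j₁+j₂=6  j₁+j₂+J+1=13
(j₁±m₁, j₂±m₂, J±M) = (4,2,4,2,8,4)
P² = 26542080/11
sum k=0..0:
  [0] +1/2304 = 1/2304
S = 1/2304
C² = P²·S² = 5/11 ; C = +0.674200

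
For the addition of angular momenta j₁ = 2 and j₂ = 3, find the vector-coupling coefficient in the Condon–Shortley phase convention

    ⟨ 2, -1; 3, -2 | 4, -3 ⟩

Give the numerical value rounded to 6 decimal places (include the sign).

triangle: 1!·3!·5!/10! = 720/3628800
(j±m)!: 1!·3!·1!·5!·1!·7! = 3628800
prefactor² = (2J+1)·Δ·N² = 6480
  k=0: +1/(0!·1!·3!·1!·0!·4!) = 1/144
  k=1: −1/(1!·0!·2!·0!·1!·5!) = -1/240
Σ = 1/360  ⇒  CG² = 6480·1/360² = 1/20
CG = +√(1/20) = +0.223607

+0.223607  (= +√(1/20))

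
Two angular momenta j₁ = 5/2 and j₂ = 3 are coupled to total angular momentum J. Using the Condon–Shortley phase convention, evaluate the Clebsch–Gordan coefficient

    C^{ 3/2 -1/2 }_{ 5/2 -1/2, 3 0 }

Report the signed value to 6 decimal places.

+√(4/35) ≈ +0.338062

√[4·4!1!2!/8! · 2!3!3!3!1!2!] = √(144/35)
  +(−1)^2/∏(2,2,1,1,0,1)! = 1/4  (running 1/4)
  +(−1)^3/∏(3,1,0,0,1,2)! = -1/12  (running 1/6)
⟨..|..⟩ = √(144/35)·(1/6) = +0.338062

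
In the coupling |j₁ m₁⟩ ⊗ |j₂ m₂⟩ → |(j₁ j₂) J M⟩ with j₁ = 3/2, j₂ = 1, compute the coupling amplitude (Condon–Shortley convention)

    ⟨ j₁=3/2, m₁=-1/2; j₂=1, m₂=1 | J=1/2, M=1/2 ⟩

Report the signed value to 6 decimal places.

+√(1/6) ≈ +0.408248

j₁+j₂−J=2  J+j₁−j₂=1  J−j₁+j₂=0  j₁+j₂+J+1=4
(j₁±m₁, j₂±m₂, J±M) = (1,2,2,0,1,0)
P² = 2/3
sum k=2..2:
  [2] +1/2 = 1/2
S = 1/2
C² = P²·S² = 1/6 ; C = +0.408248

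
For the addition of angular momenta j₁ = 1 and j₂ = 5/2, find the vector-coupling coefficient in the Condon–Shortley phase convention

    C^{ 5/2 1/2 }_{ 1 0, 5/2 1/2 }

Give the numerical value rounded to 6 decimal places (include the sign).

−√(1/35) ≈ -0.169031

j₁+j₂−J=1  J+j₁−j₂=1  J−j₁+j₂=4  j₁+j₂+J+1=7
(j₁±m₁, j₂±m₂, J±M) = (1,1,3,2,3,2)
P² = 144/35
sum k=0..1:
  [0] +1/6 = 1/6
  [1] −1/4 = -1/4
S = -1/12
C² = P²·S² = 1/35 ; C = -0.169031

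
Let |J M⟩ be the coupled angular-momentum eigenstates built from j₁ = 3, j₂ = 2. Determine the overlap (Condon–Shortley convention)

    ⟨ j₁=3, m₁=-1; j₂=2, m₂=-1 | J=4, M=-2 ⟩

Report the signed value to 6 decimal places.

+√(1/28) ≈ +0.188982

√[9·1!5!3!/10! · 2!4!1!3!2!6!] = √(5184/7)
  +(−1)^0/∏(0,1,4,1,1,2)! = 1/48  (running 1/48)
  +(−1)^1/∏(1,0,3,0,2,3)! = -1/72  (running 1/144)
⟨..|..⟩ = √(5184/7)·(1/144) = +0.188982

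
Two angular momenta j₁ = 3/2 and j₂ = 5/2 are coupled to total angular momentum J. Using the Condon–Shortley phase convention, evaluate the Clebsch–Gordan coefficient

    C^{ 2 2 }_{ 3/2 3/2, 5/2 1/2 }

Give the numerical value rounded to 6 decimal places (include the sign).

+0.377964

j₁+j₂−J=2  J+j₁−j₂=1  J−j₁+j₂=3  j₁+j₂+J+1=7
(j₁±m₁, j₂±m₂, J±M) = (3,0,3,2,4,0)
P² = 144/7
sum k=0..0:
  [0] +1/12 = 1/12
S = 1/12
C² = P²·S² = 1/7 ; C = +0.377964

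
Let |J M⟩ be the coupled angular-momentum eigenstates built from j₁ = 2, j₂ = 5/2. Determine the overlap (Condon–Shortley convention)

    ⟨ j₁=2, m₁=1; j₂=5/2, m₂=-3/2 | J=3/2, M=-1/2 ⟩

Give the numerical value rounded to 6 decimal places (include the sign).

triangle: 3!*1!*2!/7! = 12/5040
(j±m)!: 3!*1!*1!*4!*1!*2! = 288
prefactor² = (2J+1)*Δ*N² = 96/35
  k=0: +1/(0!*3!*1!*1!*0!*1!) = 1/6
  k=1: −1/(1!*2!*0!*0!*1!*2!) = -1/4
Σ = -1/12  ⇒  CG² = 96/35*(-1/12)² = 2/105
CG = −√(2/105) = -0.138013

−√(2/105) ≈ -0.138013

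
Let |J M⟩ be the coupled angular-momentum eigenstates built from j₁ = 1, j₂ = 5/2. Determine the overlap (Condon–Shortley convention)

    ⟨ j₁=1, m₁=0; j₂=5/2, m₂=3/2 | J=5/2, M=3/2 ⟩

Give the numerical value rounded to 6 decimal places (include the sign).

j₁+j₂−J=1  J+j₁−j₂=1  J−j₁+j₂=4  j₁+j₂+J+1=7
(j₁±m₁, j₂±m₂, J±M) = (1,1,4,1,4,1)
P² = 576/35
sum k=0..1:
  [0] +1/24 = 1/24
  [1] −1/6 = -1/6
S = -1/8
C² = P²·S² = 9/35 ; C = -0.507093

-0.507093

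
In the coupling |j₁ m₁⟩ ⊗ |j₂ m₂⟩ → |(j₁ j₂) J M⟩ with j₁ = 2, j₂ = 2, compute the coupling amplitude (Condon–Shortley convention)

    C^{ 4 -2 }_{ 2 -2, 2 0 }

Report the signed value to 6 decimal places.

triangle: 0!×4!×4!/9! = 576/362880
(j±m)!: 0!×4!×2!×2!×2!×6! = 138240
prefactor² = (2J+1)×Δ×N² = 13824/7
  k=0: +1/(0!×0!×4!×2!×0!×2!) = 1/96
Σ = 1/96  ⇒  CG² = 13824/7×1/96² = 3/14
CG = +√(3/14) = +0.462910

+0.462910  (= +√(3/14))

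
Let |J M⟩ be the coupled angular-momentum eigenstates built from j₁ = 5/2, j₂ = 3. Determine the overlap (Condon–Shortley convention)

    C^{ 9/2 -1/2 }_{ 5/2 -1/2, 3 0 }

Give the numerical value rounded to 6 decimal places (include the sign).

√[10·1!4!5!/11! · 2!3!3!3!4!5!] = √(69120/77)
  +(−1)^0/∏(0,1,3,3,1,2)! = 1/72  (running 1/72)
  +(−1)^1/∏(1,0,2,2,2,3)! = -1/48  (running -1/144)
⟨..|..⟩ = √(69120/77)·(-1/144) = -0.208063

-0.208063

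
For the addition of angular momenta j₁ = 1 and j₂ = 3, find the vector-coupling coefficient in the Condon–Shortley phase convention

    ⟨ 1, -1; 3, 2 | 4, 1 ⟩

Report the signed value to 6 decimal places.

+√(3/28) ≈ +0.327327

√[9·0!2!6!/9! · 0!2!5!1!5!3!] = √(43200/7)
  +(−1)^0/∏(0,0,2,5,0,1)! = 1/240  (running 1/240)
⟨..|..⟩ = √(43200/7)·(1/240) = +0.327327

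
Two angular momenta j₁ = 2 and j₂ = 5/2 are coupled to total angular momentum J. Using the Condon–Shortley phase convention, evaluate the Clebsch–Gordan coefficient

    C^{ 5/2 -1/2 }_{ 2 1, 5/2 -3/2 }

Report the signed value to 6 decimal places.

+√(6/35) ≈ +0.414039

j₁+j₂−J=2  J+j₁−j₂=2  J−j₁+j₂=3  j₁+j₂+J+1=8
(j₁±m₁, j₂±m₂, J±M) = (3,1,1,4,2,3)
P² = 216/35
sum k=0..1:
  [0] +1/4 = 1/4
  [1] −1/12 = -1/12
S = 1/6
C² = P²·S² = 6/35 ; C = +0.414039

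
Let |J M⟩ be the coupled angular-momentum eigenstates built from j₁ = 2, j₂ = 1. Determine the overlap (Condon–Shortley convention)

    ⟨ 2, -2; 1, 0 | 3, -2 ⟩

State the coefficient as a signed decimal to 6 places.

j₁+j₂−J=0  J+j₁−j₂=4  J−j₁+j₂=2  j₁+j₂+J+1=7
(j₁±m₁, j₂±m₂, J±M) = (0,4,1,1,1,5)
P² = 192
sum k=0..0:
  [0] +1/24 = 1/24
S = 1/24
C² = P²·S² = 1/3 ; C = +0.577350

+0.577350  (= +√(1/3))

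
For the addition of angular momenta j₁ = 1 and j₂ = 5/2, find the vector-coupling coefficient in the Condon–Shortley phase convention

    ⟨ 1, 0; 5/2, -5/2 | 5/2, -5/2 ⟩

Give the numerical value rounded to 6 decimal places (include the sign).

√[6·1!1!4!/7! · 1!1!0!5!0!5!] = √(2880/7)
  +(−1)^0/∏(0,1,1,0,0,4)! = 1/24  (running 1/24)
⟨..|..⟩ = √(2880/7)·(1/24) = +0.845154

+√(5/7) = +0.845154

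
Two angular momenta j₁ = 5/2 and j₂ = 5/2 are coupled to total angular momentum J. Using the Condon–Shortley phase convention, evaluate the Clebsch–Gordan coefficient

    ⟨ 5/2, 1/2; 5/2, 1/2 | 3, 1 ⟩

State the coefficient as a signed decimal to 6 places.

j₁+j₂−J=2  J+j₁−j₂=3  J−j₁+j₂=3  j₁+j₂+J+1=9
(j₁±m₁, j₂±m₂, J±M) = (3,2,3,2,4,2)
P² = 48/5
sum k=0..2:
  [0] +1/24 = 1/24
  [1] −1/4 = -1/4
  [2] +1/24 = 1/24
S = -1/6
C² = P²·S² = 4/15 ; C = -0.516398

−√(4/15) = -0.516398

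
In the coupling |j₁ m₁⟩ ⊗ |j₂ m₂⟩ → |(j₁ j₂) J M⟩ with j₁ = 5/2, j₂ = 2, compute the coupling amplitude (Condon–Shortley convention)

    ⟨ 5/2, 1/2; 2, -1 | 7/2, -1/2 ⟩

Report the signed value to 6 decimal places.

+0.557773  (= +√(14/45))

j₁+j₂−J=1  J+j₁−j₂=4  J−j₁+j₂=3  j₁+j₂+J+1=9
(j₁±m₁, j₂±m₂, J±M) = (3,2,1,3,3,4)
P² = 1152/35
sum k=0..1:
  [0] +1/8 = 1/8
  [1] −1/36 = -1/36
S = 7/72
C² = P²·S² = 14/45 ; C = +0.557773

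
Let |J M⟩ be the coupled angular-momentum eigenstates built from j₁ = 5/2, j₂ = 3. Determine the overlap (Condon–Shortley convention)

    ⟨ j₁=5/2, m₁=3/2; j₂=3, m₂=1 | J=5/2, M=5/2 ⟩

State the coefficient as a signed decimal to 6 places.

triangle: 3!·2!·3!/9! = 72/362880
(j±m)!: 4!·1!·4!·2!·5!·0! = 138240
prefactor² = (2J+1)·Δ·N² = 1152/7
  k=1: −1/(1!·2!·0!·3!·2!·0!) = -1/24
Σ = -1/24  ⇒  CG² = 1152/7·(-1/24)² = 2/7
CG = −√(2/7) = -0.534522

−√(2/7) ≈ -0.534522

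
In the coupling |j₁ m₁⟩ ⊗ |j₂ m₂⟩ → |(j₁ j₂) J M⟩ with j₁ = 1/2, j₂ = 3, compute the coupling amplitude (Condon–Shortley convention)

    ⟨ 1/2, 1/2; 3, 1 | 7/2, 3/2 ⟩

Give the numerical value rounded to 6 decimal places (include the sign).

j₁+j₂−J=0  J+j₁−j₂=1  J−j₁+j₂=6  j₁+j₂+J+1=8
(j₁±m₁, j₂±m₂, J±M) = (1,0,4,2,5,2)
P² = 11520/7
sum k=0..0:
  [0] +1/48 = 1/48
S = 1/48
C² = P²·S² = 5/7 ; C = +0.845154

+0.845154  (= +√(5/7))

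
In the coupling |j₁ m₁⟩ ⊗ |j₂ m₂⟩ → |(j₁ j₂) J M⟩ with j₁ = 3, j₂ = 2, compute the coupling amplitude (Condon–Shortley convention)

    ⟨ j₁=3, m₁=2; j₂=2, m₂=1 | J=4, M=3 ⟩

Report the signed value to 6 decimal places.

triangle: 1!×5!×3!/10! = 720/3628800
(j±m)!: 5!×1!×3!×1!×7!×1! = 3628800
prefactor² = (2J+1)×Δ×N² = 6480
  k=0: +1/(0!×1!×1!×3!×4!×0!) = 1/144
  k=1: −1/(1!×0!×0!×2!×5!×1!) = -1/240
Σ = 1/360  ⇒  CG² = 6480×1/360² = 1/20
CG = +√(1/20) = +0.223607

+0.223607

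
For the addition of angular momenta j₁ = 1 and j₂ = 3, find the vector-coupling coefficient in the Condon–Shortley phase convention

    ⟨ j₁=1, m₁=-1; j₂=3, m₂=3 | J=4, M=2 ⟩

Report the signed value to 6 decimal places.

j₁+j₂−J=0  J+j₁−j₂=2  J−j₁+j₂=6  j₁+j₂+J+1=9
(j₁±m₁, j₂±m₂, J±M) = (0,2,6,0,6,2)
P² = 518400/7
sum k=0..0:
  [0] +1/1440 = 1/1440
S = 1/1440
C² = P²·S² = 1/28 ; C = +0.188982

+0.188982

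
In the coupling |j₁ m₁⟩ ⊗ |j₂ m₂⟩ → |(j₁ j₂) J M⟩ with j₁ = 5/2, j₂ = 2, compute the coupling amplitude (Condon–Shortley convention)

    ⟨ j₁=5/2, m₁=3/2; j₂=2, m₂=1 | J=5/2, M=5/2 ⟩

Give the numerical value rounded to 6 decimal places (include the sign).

−√(3/7) = -0.654654

j₁+j₂−J=2  J+j₁−j₂=3  J−j₁+j₂=2  j₁+j₂+J+1=8
(j₁±m₁, j₂±m₂, J±M) = (4,1,3,1,5,0)
P² = 432/7
sum k=1..1:
  [1] −1/12 = -1/12
S = -1/12
C² = P²·S² = 3/7 ; C = -0.654654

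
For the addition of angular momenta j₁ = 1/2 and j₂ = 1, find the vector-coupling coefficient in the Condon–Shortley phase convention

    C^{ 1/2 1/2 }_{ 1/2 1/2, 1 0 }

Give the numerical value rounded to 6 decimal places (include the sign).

+√(1/3) ≈ +0.577350

j₁+j₂−J=1  J+j₁−j₂=0  J−j₁+j₂=1  j₁+j₂+J+1=3
(j₁±m₁, j₂±m₂, J±M) = (1,0,1,1,1,0)
P² = 1/3
sum k=0..0:
  [0] +1/1 = 1
S = 1
C² = P²·S² = 1/3 ; C = +0.577350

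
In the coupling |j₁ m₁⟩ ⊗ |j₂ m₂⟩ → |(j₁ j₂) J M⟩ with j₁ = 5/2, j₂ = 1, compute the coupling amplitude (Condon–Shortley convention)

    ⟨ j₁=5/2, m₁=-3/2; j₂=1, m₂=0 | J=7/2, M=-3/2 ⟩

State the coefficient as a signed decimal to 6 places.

√[8·0!5!2!/8! · 1!4!1!1!2!5!] = √(1920/7)
  +(−1)^0/∏(0,0,4,1,1,1)! = 1/24  (running 1/24)
⟨..|..⟩ = √(1920/7)·(1/24) = +0.690066

+√(10/21) ≈ +0.690066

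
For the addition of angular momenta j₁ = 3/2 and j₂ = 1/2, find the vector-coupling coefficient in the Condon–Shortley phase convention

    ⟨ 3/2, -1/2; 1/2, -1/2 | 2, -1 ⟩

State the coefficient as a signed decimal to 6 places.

+√(3/4) = +0.866025

j₁+j₂−J=0  J+j₁−j₂=3  J−j₁+j₂=1  j₁+j₂+J+1=5
(j₁±m₁, j₂±m₂, J±M) = (1,2,0,1,1,3)
P² = 3
sum k=0..0:
  [0] +1/2 = 1/2
S = 1/2
C² = P²·S² = 3/4 ; C = +0.866025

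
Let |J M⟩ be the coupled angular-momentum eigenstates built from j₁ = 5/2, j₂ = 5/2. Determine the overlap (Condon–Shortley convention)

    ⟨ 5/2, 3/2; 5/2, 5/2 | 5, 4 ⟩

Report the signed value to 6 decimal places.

√[11·0!5!5!/11! · 4!1!5!0!9!1!] = √(4147200)
  +(−1)^0/∏(0,0,1,5,4,0)! = 1/2880  (running 1/2880)
⟨..|..⟩ = √(4147200)·(1/2880) = +0.707107

+0.707107  (= +√(1/2))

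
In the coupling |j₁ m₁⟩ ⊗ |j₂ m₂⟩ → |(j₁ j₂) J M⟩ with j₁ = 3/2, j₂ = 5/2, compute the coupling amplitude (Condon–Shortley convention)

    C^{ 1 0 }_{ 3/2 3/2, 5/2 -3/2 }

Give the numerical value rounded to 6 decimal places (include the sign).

+0.447214

triangle: 3!·0!·2!/6! = 12/720
(j±m)!: 3!·0!·1!·4!·1!·1! = 144
prefactor² = (2J+1)·Δ·N² = 36/5
  k=0: +1/(0!·3!·0!·1!·0!·1!) = 1/6
Σ = 1/6  ⇒  CG² = 36/5·1/6² = 1/5
CG = +√(1/5) = +0.447214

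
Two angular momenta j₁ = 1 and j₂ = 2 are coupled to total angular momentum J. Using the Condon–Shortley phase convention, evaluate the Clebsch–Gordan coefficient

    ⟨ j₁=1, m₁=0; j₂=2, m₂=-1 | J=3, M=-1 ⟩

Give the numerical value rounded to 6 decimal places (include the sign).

√[7·0!2!4!/7! · 1!1!1!3!2!4!] = √(96/5)
  +(−1)^0/∏(0,0,1,1,1,3)! = 1/6  (running 1/6)
⟨..|..⟩ = √(96/5)·(1/6) = +0.730297

+√(8/15) ≈ +0.730297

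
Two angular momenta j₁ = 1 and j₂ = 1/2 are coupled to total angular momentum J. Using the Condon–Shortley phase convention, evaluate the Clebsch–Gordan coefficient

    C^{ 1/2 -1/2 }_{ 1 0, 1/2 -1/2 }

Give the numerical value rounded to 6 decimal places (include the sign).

+0.577350

triangle: 1!×1!×0!/3! = 1/6
(j±m)!: 1!×1!×0!×1!×0!×1! = 1
prefactor² = (2J+1)×Δ×N² = 1/3
  k=0: +1/(0!×1!×1!×0!×0!×0!) = 1
Σ = 1  ⇒  CG² = 1/3×1² = 1/3
CG = +√(1/3) = +0.577350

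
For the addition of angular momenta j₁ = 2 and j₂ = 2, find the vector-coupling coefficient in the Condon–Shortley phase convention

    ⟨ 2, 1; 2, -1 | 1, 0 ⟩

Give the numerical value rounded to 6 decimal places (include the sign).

√[3·3!1!1!/6! · 3!1!1!3!1!1!] = √(9/10)
  +(−1)^0/∏(0,3,1,1,0,0)! = 1/6  (running 1/6)
  +(−1)^1/∏(1,2,0,0,1,1)! = -1/2  (running -1/3)
⟨..|..⟩ = √(9/10)·(-1/3) = -0.316228

-0.316228  (= −√(1/10))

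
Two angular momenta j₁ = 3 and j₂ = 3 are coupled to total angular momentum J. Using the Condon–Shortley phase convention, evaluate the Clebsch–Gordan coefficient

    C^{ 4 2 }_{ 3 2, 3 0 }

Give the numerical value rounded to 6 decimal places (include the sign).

triangle: 2!×4!×4!/11! = 1152/39916800
(j±m)!: 5!×1!×3!×3!×6!×2! = 6220800
prefactor² = (2J+1)×Δ×N² = 124416/77
  k=0: +1/(0!×2!×1!×3!×3!×1!) = 1/72
  k=1: −1/(1!×1!×0!×2!×4!×2!) = -1/96
Σ = 1/288  ⇒  CG² = 124416/77×1/288² = 3/154
CG = +√(3/154) = +0.139573

+0.139573  (= +√(3/154))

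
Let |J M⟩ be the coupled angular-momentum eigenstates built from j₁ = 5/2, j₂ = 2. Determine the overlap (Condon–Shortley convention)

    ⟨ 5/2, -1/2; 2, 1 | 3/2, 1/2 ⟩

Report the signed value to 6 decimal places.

triangle: 3!*2!*1!/7! = 12/5040
(j±m)!: 2!*3!*3!*1!*2!*1! = 144
prefactor² = (2J+1)*Δ*N² = 48/35
  k=2: +1/(2!*1!*1!*1!*1!*0!) = 1/2
  k=3: −1/(3!*0!*0!*0!*2!*1!) = -1/12
Σ = 5/12  ⇒  CG² = 48/35*5/12² = 5/21
CG = +√(5/21) = +0.487950

+√(5/21) ≈ +0.487950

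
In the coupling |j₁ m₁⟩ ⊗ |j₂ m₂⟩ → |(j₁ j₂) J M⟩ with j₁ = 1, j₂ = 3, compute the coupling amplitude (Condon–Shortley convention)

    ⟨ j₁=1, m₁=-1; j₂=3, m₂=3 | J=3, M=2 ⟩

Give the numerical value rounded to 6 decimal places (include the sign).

√[7·1!1!5!/8! · 0!2!6!0!5!1!] = √(3600)
  +(−1)^1/∏(1,0,1,5,0,0)! = -1/120  (running -1/120)
⟨..|..⟩ = √(3600)·(-1/120) = -0.500000

-0.500000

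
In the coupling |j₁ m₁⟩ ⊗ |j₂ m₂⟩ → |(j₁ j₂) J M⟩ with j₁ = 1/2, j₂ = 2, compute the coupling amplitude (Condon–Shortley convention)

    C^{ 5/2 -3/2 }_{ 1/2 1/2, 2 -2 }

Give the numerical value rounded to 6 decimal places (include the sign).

+0.447214

√[6·0!1!4!/6! · 1!0!0!4!1!4!] = √(576/5)
  +(−1)^0/∏(0,0,0,0,1,4)! = 1/24  (running 1/24)
⟨..|..⟩ = √(576/5)·(1/24) = +0.447214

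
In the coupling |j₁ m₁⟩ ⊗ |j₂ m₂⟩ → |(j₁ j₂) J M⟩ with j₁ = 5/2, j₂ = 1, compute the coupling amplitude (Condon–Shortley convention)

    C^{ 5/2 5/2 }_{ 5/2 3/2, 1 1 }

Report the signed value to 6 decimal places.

−√(2/7) ≈ -0.534522

√[6·1!4!1!/7! · 4!1!2!0!5!0!] = √(1152/7)
  +(−1)^1/∏(1,0,0,1,4,0)! = -1/24  (running -1/24)
⟨..|..⟩ = √(1152/7)·(-1/24) = -0.534522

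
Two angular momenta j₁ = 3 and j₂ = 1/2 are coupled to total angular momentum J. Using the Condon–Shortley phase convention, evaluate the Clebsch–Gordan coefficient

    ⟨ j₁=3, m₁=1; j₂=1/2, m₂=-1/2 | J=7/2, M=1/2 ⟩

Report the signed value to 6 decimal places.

+0.654654  (= +√(3/7))

√[8·0!6!1!/8! · 4!2!0!1!4!3!] = √(6912/7)
  +(−1)^0/∏(0,0,2,0,4,1)! = 1/48  (running 1/48)
⟨..|..⟩ = √(6912/7)·(1/48) = +0.654654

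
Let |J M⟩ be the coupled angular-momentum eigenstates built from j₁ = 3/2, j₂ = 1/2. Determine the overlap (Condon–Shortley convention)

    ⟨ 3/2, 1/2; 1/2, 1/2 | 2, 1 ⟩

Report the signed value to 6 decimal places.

+√(3/4) ≈ +0.866025

triangle: 0!×3!×1!/5! = 6/120
(j±m)!: 2!×1!×1!×0!×3!×1! = 12
prefactor² = (2J+1)×Δ×N² = 3
  k=0: +1/(0!×0!×1!×1!×2!×0!) = 1/2
Σ = 1/2  ⇒  CG² = 3×1/2² = 3/4
CG = +√(3/4) = +0.866025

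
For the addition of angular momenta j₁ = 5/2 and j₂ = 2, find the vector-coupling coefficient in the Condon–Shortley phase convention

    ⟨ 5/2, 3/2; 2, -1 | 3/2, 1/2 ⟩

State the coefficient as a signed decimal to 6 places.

j₁+j₂−J=3  J+j₁−j₂=2  J−j₁+j₂=1  j₁+j₂+J+1=7
(j₁±m₁, j₂±m₂, J±M) = (4,1,1,3,2,1)
P² = 96/35
sum k=0..1:
  [0] +1/6 = 1/6
  [1] −1/4 = -1/4
S = -1/12
C² = P²·S² = 2/105 ; C = -0.138013

−√(2/105) = -0.138013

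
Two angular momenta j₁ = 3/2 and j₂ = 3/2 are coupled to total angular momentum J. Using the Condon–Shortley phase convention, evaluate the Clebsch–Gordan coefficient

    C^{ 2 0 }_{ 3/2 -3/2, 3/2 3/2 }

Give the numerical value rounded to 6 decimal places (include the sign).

-0.500000  (= −√(1/4))

triangle: 1!×2!×2!/6! = 4/720
(j±m)!: 0!×3!×3!×0!×2!×2! = 144
prefactor² = (2J+1)×Δ×N² = 4
  k=1: −1/(1!×0!×2!×2!×0!×0!) = -1/4
Σ = -1/4  ⇒  CG² = 4×(-1/4)² = 1/4
CG = −√(1/4) = -0.500000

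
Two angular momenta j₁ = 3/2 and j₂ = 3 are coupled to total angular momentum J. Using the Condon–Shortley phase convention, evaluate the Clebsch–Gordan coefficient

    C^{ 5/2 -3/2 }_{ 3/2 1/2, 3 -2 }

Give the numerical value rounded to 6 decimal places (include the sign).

+√(1/14) = +0.267261

triangle: 2!×1!×4!/8! = 48/40320
(j±m)!: 2!×1!×1!×5!×1!×4! = 5760
prefactor² = (2J+1)×Δ×N² = 288/7
  k=0: +1/(0!×2!×1!×1!×0!×3!) = 1/12
  k=1: −1/(1!×1!×0!×0!×1!×4!) = -1/24
Σ = 1/24  ⇒  CG² = 288/7×1/24² = 1/14
CG = +√(1/14) = +0.267261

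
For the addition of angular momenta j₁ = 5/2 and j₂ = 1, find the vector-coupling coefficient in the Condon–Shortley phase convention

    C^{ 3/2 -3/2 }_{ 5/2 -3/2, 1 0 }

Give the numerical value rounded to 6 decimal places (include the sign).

√[4·2!3!0!/6! · 1!4!1!1!0!3!] = √(48/5)
  +(−1)^1/∏(1,1,3,0,0,0)! = -1/6  (running -1/6)
⟨..|..⟩ = √(48/5)·(-1/6) = -0.516398

−√(4/15) ≈ -0.516398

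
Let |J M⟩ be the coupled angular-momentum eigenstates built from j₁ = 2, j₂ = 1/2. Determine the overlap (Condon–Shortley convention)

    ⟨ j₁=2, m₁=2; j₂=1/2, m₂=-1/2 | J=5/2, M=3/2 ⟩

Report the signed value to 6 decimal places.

j₁+j₂−J=0  J+j₁−j₂=4  J−j₁+j₂=1  j₁+j₂+J+1=6
(j₁±m₁, j₂±m₂, J±M) = (4,0,0,1,4,1)
P² = 576/5
sum k=0..0:
  [0] +1/24 = 1/24
S = 1/24
C² = P²·S² = 1/5 ; C = +0.447214

+√(1/5) = +0.447214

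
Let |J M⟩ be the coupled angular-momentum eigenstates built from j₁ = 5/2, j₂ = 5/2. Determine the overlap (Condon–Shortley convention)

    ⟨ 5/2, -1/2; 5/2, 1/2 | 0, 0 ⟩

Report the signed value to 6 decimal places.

-0.408248  (= −√(1/6))

triangle: 5!·0!·0!/6! = 120/720
(j±m)!: 2!·3!·3!·2!·0!·0! = 144
prefactor² = (2J+1)·Δ·N² = 24
  k=3: −1/(3!·2!·0!·0!·0!·0!) = -1/12
Σ = -1/12  ⇒  CG² = 24·(-1/12)² = 1/6
CG = −√(1/6) = -0.408248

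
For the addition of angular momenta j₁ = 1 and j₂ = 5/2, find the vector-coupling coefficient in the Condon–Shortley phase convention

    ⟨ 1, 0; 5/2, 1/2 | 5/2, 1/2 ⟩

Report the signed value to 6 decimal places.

triangle: 1!*1!*4!/7! = 24/5040
(j±m)!: 1!*1!*3!*2!*3!*2! = 144
prefactor² = (2J+1)*Δ*N² = 144/35
  k=0: +1/(0!*1!*1!*3!*0!*1!) = 1/6
  k=1: −1/(1!*0!*0!*2!*1!*2!) = -1/4
Σ = -1/12  ⇒  CG² = 144/35*(-1/12)² = 1/35
CG = −√(1/35) = -0.169031

−√(1/35) = -0.169031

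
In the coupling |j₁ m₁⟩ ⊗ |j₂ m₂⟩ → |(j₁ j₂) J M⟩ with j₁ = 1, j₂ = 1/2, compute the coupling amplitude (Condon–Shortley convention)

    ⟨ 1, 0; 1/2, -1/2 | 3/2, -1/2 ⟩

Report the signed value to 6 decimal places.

j₁+j₂−J=0  J+j₁−j₂=2  J−j₁+j₂=1  j₁+j₂+J+1=4
(j₁±m₁, j₂±m₂, J±M) = (1,1,0,1,1,2)
P² = 2/3
sum k=0..0:
  [0] +1/1 = 1
S = 1
C² = P²·S² = 2/3 ; C = +0.816497

+0.816497  (= +√(2/3))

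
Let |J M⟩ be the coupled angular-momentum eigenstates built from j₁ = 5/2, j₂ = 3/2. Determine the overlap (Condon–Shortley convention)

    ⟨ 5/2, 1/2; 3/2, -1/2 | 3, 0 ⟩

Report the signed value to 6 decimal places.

+√(1/5) = +0.447214

triangle: 1!·4!·2!/8! = 48/40320
(j±m)!: 3!·2!·1!·2!·3!·3! = 864
prefactor² = (2J+1)·Δ·N² = 36/5
  k=0: +1/(0!·1!·2!·1!·2!·1!) = 1/4
  k=1: −1/(1!·0!·1!·0!·3!·2!) = -1/12
Σ = 1/6  ⇒  CG² = 36/5·1/6² = 1/5
CG = +√(1/5) = +0.447214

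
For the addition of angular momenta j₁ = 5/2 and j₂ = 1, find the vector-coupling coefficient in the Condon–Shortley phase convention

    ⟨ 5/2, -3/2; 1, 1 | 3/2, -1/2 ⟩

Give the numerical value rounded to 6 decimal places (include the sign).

+0.632456  (= +√(2/5))

j₁+j₂−J=2  J+j₁−j₂=3  J−j₁+j₂=0  j₁+j₂+J+1=6
(j₁±m₁, j₂±m₂, J±M) = (1,4,2,0,1,2)
P² = 32/5
sum k=2..2:
  [2] +1/4 = 1/4
S = 1/4
C² = P²·S² = 2/5 ; C = +0.632456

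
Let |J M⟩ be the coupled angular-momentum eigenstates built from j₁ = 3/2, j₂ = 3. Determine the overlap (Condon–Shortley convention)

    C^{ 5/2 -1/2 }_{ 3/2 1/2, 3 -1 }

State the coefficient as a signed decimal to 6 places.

-0.119523

triangle: 2!×1!×4!/8! = 48/40320
(j±m)!: 2!×1!×2!×4!×2!×3! = 1152
prefactor² = (2J+1)×Δ×N² = 288/35
  k=0: +1/(0!×2!×1!×2!×0!×2!) = 1/8
  k=1: −1/(1!×1!×0!×1!×1!×3!) = -1/6
Σ = -1/24  ⇒  CG² = 288/35×(-1/24)² = 1/70
CG = −√(1/70) = -0.119523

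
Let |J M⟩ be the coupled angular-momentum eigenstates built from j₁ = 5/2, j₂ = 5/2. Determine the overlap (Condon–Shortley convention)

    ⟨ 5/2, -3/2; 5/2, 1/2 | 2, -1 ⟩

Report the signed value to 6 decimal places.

triangle: 3!×2!×2!/8! = 24/40320
(j±m)!: 1!×4!×3!×2!×1!×3! = 1728
prefactor² = (2J+1)×Δ×N² = 36/7
  k=2: +1/(2!×1!×2!×1!×0!×1!) = 1/4
  k=3: −1/(3!×0!×1!×0!×1!×2!) = -1/12
Σ = 1/6  ⇒  CG² = 36/7×1/6² = 1/7
CG = +√(1/7) = +0.377964

+√(1/7) ≈ +0.377964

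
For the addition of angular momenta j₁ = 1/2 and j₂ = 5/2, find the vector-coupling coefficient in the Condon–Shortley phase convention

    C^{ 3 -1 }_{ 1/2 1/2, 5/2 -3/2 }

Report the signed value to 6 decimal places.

triangle: 0!×1!×5!/7! = 120/5040
(j±m)!: 1!×0!×1!×4!×2!×4! = 1152
prefactor² = (2J+1)×Δ×N² = 192
  k=0: +1/(0!×0!×0!×1!×1!×4!) = 1/24
Σ = 1/24  ⇒  CG² = 192×1/24² = 1/3
CG = +√(1/3) = +0.577350

+√(1/3) = +0.577350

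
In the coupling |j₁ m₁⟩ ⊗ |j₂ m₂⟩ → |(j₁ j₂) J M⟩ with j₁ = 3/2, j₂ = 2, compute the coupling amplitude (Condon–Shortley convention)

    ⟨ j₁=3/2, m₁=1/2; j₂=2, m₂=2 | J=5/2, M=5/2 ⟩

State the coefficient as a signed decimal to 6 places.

−√(4/7) = -0.755929

j₁+j₂−J=1  J+j₁−j₂=2  J−j₁+j₂=3  j₁+j₂+J+1=7
(j₁±m₁, j₂±m₂, J±M) = (2,1,4,0,5,0)
P² = 576/7
sum k=1..1:
  [1] −1/12 = -1/12
S = -1/12
C² = P²·S² = 4/7 ; C = -0.755929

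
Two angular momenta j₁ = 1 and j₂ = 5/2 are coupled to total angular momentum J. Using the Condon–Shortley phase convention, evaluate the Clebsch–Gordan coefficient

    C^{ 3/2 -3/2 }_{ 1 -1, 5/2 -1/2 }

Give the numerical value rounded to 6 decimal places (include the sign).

triangle: 2!*0!*3!/6! = 12/720
(j±m)!: 0!*2!*2!*3!*0!*3! = 144
prefactor² = (2J+1)*Δ*N² = 48/5
  k=2: +1/(2!*0!*0!*0!*0!*3!) = 1/12
Σ = 1/12  ⇒  CG² = 48/5*1/12² = 1/15
CG = +√(1/15) = +0.258199

+√(1/15) = +0.258199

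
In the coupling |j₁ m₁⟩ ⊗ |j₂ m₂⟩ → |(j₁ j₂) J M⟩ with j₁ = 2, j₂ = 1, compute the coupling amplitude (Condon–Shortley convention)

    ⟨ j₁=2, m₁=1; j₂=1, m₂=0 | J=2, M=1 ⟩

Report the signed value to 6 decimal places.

+0.408248  (= +√(1/6))

j₁+j₂−J=1  J+j₁−j₂=3  J−j₁+j₂=1  j₁+j₂+J+1=6
(j₁±m₁, j₂±m₂, J±M) = (3,1,1,1,3,1)
P² = 3/2
sum k=0..1:
  [0] +1/2 = 1/2
  [1] −1/6 = -1/6
S = 1/3
C² = P²·S² = 1/6 ; C = +0.408248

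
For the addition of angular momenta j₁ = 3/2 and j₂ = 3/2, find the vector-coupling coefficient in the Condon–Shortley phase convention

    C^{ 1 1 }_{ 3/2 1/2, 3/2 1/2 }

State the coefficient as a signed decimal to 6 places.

√[3·2!1!1!/5! · 2!1!2!1!2!0!] = √(2/5)
  +(−1)^1/∏(1,1,0,1,1,0)! = -1  (running -1)
⟨..|..⟩ = √(2/5)·(-1) = -0.632456

−√(2/5) ≈ -0.632456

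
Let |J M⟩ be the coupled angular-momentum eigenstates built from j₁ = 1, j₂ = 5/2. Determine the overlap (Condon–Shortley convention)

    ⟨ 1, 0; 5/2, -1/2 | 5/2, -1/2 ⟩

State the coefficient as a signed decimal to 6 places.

triangle: 1!×1!×4!/7! = 24/5040
(j±m)!: 1!×1!×2!×3!×2!×3! = 144
prefactor² = (2J+1)×Δ×N² = 144/35
  k=0: +1/(0!×1!×1!×2!×0!×2!) = 1/4
  k=1: −1/(1!×0!×0!×1!×1!×3!) = -1/6
Σ = 1/12  ⇒  CG² = 144/35×1/12² = 1/35
CG = +√(1/35) = +0.169031

+0.169031  (= +√(1/35))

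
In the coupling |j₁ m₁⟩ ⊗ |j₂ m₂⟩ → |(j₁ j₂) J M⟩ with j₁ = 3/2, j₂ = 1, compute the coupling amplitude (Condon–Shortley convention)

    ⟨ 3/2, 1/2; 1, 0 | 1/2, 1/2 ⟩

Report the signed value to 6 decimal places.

−√(1/3) ≈ -0.577350

√[2·2!1!0!/4! · 2!1!1!1!1!0!] = √(1/3)
  +(−1)^1/∏(1,1,0,0,1,0)! = -1  (running -1)
⟨..|..⟩ = √(1/3)·(-1) = -0.577350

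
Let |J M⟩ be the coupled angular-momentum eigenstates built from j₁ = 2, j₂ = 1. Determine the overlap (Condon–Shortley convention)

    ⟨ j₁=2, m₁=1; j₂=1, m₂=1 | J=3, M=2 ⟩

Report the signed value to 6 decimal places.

j₁+j₂−J=0  J+j₁−j₂=4  J−j₁+j₂=2  j₁+j₂+J+1=7
(j₁±m₁, j₂±m₂, J±M) = (3,1,2,0,5,1)
P² = 96
sum k=0..0:
  [0] +1/12 = 1/12
S = 1/12
C² = P²·S² = 2/3 ; C = +0.816497

+0.816497  (= +√(2/3))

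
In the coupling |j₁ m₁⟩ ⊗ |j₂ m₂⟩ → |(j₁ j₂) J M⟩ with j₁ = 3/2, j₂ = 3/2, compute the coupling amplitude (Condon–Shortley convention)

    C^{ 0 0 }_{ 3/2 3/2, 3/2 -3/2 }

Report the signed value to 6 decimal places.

j₁+j₂−J=3  J+j₁−j₂=0  J−j₁+j₂=0  j₁+j₂+J+1=4
(j₁±m₁, j₂±m₂, J±M) = (3,0,0,3,0,0)
P² = 9
sum k=0..0:
  [0] +1/6 = 1/6
S = 1/6
C² = P²·S² = 1/4 ; C = +0.500000

+√(1/4) = +0.500000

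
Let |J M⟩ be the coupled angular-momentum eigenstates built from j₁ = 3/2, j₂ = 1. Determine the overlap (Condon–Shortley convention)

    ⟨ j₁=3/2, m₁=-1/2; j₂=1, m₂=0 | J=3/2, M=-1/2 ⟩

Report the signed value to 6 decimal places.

j₁+j₂−J=1  J+j₁−j₂=2  J−j₁+j₂=1  j₁+j₂+J+1=5
(j₁±m₁, j₂±m₂, J±M) = (1,2,1,1,1,2)
P² = 4/15
sum k=0..1:
  [0] +1/2 = 1/2
  [1] −1/1 = -1
S = -1/2
C² = P²·S² = 1/15 ; C = -0.258199

-0.258199  (= −√(1/15))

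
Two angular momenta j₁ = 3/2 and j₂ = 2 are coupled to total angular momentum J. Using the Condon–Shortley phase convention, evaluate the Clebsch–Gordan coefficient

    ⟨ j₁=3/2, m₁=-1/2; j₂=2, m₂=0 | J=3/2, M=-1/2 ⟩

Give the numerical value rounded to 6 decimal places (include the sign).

−√(1/5) ≈ -0.447214

triangle: 2!*1!*2!/6! = 4/720
(j±m)!: 1!*2!*2!*2!*1!*2! = 16
prefactor² = (2J+1)*Δ*N² = 16/45
  k=1: −1/(1!*1!*1!*1!*0!*1!) = -1
  k=2: +1/(2!*0!*0!*0!*1!*2!) = 1/4
Σ = -3/4  ⇒  CG² = 16/45*(-3/4)² = 1/5
CG = −√(1/5) = -0.447214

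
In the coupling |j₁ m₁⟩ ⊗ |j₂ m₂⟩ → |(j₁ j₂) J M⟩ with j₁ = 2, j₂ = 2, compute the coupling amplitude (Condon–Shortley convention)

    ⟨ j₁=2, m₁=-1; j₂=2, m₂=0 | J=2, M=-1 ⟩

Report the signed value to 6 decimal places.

j₁+j₂−J=2  J+j₁−j₂=2  J−j₁+j₂=2  j₁+j₂+J+1=7
(j₁±m₁, j₂±m₂, J±M) = (1,3,2,2,1,3)
P² = 8/7
sum k=1..2:
  [1] −1/2 = -1/2
  [2] +1/4 = 1/4
S = -1/4
C² = P²·S² = 1/14 ; C = -0.267261

-0.267261  (= −√(1/14))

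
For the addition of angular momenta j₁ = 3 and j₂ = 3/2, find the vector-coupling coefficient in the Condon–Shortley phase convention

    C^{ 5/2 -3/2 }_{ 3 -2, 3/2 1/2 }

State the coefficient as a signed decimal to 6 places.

j₁+j₂−J=2  J+j₁−j₂=4  J−j₁+j₂=1  j₁+j₂+J+1=8
(j₁±m₁, j₂±m₂, J±M) = (1,5,2,1,1,4)
P² = 288/7
sum k=1..2:
  [1] −1/24 = -1/24
  [2] +1/12 = 1/12
S = 1/24
C² = P²·S² = 1/14 ; C = +0.267261

+0.267261  (= +√(1/14))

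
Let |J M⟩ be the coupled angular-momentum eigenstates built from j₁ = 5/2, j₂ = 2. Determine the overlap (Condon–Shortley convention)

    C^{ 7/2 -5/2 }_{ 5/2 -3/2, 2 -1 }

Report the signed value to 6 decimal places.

-0.125988

√[8·1!4!3!/9! · 1!4!1!3!1!6!] = √(2304/7)
  +(−1)^0/∏(0,1,4,1,0,2)! = 1/48  (running 1/48)
  +(−1)^1/∏(1,0,3,0,1,3)! = -1/36  (running -1/144)
⟨..|..⟩ = √(2304/7)·(-1/144) = -0.125988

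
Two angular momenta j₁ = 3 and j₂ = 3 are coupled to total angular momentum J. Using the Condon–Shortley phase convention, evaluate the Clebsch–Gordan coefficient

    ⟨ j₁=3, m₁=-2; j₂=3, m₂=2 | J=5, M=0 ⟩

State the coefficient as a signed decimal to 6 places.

−√(4/21) ≈ -0.436436

j₁+j₂−J=1  J+j₁−j₂=5  J−j₁+j₂=5  j₁+j₂+J+1=12
(j₁±m₁, j₂±m₂, J±M) = (1,5,5,1,5,5)
P² = 480000/7
sum k=0..1:
  [0] +1/14400 = 1/14400
  [1] −1/576 = -1/576
S = -1/600
C² = P²·S² = 4/21 ; C = -0.436436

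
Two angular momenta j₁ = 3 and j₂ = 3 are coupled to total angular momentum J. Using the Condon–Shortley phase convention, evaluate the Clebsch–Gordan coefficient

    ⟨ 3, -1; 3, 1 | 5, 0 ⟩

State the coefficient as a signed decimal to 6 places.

−√(25/84) = -0.545545

triangle: 1!*5!*5!/12! = 14400/479001600
(j±m)!: 2!*4!*4!*2!*5!*5! = 33177600
prefactor² = (2J+1)*Δ*N² = 76800/7
  k=0: +1/(0!*1!*4!*4!*1!*1!) = 1/576
  k=1: −1/(1!*0!*3!*3!*2!*2!) = -1/144
Σ = -1/192  ⇒  CG² = 76800/7*(-1/192)² = 25/84
CG = −√(25/84) = -0.545545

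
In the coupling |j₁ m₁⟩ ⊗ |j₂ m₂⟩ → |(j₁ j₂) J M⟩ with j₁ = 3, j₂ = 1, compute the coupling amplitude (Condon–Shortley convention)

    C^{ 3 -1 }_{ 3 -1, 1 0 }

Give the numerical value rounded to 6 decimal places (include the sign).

triangle: 1!·5!·1!/8! = 120/40320
(j±m)!: 2!·4!·1!·1!·2!·4! = 2304
prefactor² = (2J+1)·Δ·N² = 48
  k=0: +1/(0!·1!·4!·1!·1!·0!) = 1/24
  k=1: −1/(1!·0!·3!·0!·2!·1!) = -1/12
Σ = -1/24  ⇒  CG² = 48·(-1/24)² = 1/12
CG = −√(1/12) = -0.288675

−√(1/12) ≈ -0.288675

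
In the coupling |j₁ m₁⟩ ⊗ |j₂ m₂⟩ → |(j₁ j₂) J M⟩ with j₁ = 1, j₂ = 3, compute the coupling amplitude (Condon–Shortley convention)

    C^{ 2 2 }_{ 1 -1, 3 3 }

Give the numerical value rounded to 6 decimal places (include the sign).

+√(5/7) = +0.845154

√[5·2!0!4!/7! · 0!2!6!0!4!0!] = √(11520/7)
  +(−1)^2/∏(2,0,0,4,0,0)! = 1/48  (running 1/48)
⟨..|..⟩ = √(11520/7)·(1/48) = +0.845154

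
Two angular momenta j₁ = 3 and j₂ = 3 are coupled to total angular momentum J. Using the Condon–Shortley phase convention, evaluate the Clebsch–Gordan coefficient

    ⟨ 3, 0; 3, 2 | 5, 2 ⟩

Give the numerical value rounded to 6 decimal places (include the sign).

√[11·1!5!5!/12! · 3!3!5!1!7!3!] = √(43200)
  +(−1)^0/∏(0,1,3,5,2,0)! = 1/1440  (running 1/1440)
  +(−1)^1/∏(1,0,2,4,3,1)! = -1/288  (running -1/360)
⟨..|..⟩ = √(43200)·(-1/360) = -0.577350

-0.577350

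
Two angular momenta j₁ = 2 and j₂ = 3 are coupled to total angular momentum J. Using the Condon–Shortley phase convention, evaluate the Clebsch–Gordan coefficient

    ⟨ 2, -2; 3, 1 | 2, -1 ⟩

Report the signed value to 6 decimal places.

−√(3/14) = -0.462910

√[5·3!1!3!/8! · 0!4!4!2!1!3!] = √(216/7)
  +(−1)^3/∏(3,0,1,1,0,2)! = -1/12  (running -1/12)
⟨..|..⟩ = √(216/7)·(-1/12) = -0.462910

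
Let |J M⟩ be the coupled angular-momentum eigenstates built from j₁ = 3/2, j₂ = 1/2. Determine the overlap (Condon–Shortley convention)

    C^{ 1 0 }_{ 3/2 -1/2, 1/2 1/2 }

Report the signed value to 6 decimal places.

−√(1/2) = -0.707107

j₁+j₂−J=1  J+j₁−j₂=2  J−j₁+j₂=0  j₁+j₂+J+1=4
(j₁±m₁, j₂±m₂, J±M) = (1,2,1,0,1,1)
P² = 1/2
sum k=1..1:
  [1] −1/1 = -1
S = -1
C² = P²·S² = 1/2 ; C = -0.707107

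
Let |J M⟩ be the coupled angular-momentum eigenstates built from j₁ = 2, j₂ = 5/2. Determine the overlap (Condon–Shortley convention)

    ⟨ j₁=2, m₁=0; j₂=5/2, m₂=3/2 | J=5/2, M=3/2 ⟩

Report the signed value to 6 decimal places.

√[6·2!2!3!/8! · 2!2!4!1!4!1!] = √(288/35)
  +(−1)^1/∏(1,1,1,3,1,0)! = -1/6  (running -1/6)
  +(−1)^2/∏(2,0,0,2,2,1)! = 1/8  (running -1/24)
⟨..|..⟩ = √(288/35)·(-1/24) = -0.119523

-0.119523  (= −√(1/70))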